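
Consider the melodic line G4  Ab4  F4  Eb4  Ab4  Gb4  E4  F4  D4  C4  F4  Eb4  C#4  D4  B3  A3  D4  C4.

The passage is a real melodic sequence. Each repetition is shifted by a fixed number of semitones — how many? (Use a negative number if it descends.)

Taking 6-note groups, the heads are G4, E4, C#4: the pattern moves down a 3rd.
G4 to E4 spans -3 semitones.

-3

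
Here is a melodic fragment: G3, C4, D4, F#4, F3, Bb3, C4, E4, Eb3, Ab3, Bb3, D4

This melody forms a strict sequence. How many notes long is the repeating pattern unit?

4

There are 12 notes; a 4-note unit gives 3 cells:
G3 C4 D4 F#4 | F3 Bb3 C4 E4 | Eb3 Ab3 Bb3 D4
Every group is a transposition down a 2nd of the one before; no shorter unit works.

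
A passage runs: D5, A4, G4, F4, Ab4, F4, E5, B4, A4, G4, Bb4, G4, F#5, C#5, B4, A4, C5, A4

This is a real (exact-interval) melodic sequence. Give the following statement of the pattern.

G#5 D#5 C#5 B4 D5 B4

The 6-note cells begin on D5, E5, F#5 — each up a 2nd from the last.
Statement 4 starts on G#5 and keeps the same exact contour: G#5 D#5 C#5 B4 D5 B4.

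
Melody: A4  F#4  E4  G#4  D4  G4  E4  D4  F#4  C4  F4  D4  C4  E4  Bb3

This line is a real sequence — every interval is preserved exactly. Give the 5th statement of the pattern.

Db4 Bb3 Ab3 C4 Gb3

Unit = 5 notes; the statements start on A4, G4, F4, moving down a 2nd each time.
Extending down a 2nd: Eb4 → Db4.
So cell 5 is Db4 Bb3 Ab3 C4 Gb3.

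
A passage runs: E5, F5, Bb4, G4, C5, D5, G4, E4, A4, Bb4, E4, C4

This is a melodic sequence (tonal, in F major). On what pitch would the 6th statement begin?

Taking 4-note groups, the heads are E5, C5, A4: the pattern moves down a 3rd.
Continuing: F4 → D4 → Bb3. Statement 6 starts on Bb3.

Bb3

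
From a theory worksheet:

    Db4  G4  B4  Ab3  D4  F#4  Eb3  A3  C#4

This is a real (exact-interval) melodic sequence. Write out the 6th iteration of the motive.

C2 F#2 A#2

The 3-note cells begin on Db4, Ab3, Eb3 — each down a 4th from the last.
Continuing the starts: Bb2 → F2 → C2.
From C2 the exact shape gives C2 F#2 A#2.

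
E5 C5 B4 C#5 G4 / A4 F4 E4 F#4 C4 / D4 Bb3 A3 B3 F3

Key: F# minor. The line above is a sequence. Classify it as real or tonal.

Each cell has the same semitone pattern (-4, -1, 2, -6) — intervals are preserved exactly.
And C5 lies outside F# minor, so the sequence is real rather than tonal.

real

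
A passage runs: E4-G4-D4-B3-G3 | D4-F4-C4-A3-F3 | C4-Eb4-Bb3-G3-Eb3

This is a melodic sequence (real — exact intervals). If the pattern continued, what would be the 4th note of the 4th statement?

F3

With 5-note cells, note 4 of each statement runs B3, A3, G3.
One more down a 2nd gives F3.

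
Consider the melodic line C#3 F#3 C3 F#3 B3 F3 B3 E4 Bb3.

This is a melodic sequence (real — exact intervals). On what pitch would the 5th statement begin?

A4

The 3-note cells begin on C#3, F#3, B3 — each up a 4th from the last.
Extending the heads up a 4th: E4 → A4.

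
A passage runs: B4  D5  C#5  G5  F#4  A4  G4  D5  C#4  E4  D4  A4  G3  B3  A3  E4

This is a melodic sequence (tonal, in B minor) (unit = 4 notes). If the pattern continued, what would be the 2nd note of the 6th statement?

With 4-note cells, note 2 of each statement runs D5, A4, E4, B3.
Each moves down a 4th. Continuing: F#3 → C#3.

C#3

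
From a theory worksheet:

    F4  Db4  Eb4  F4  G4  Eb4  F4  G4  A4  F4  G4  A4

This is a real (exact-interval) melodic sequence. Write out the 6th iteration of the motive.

Taking 4-note groups, the heads are F4, G4, A4: the pattern moves up a 2nd.
Continuing the starts: B4 → C#5 → D#5.
Statement 6 starts on D#5 and keeps the same exact contour: D#5 B4 C#5 D#5.

D#5 B4 C#5 D#5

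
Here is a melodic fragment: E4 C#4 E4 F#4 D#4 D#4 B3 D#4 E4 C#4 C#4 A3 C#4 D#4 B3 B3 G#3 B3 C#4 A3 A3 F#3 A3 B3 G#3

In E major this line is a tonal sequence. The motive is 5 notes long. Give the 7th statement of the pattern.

The 5-note cells begin on E4, D#4, C#4, B3, A3 — each down a 2nd from the last.
Continuing the starts: G#3 → F#3.
So cell 7 is F#3 D#3 F#3 G#3 E3.

F#3 D#3 F#3 G#3 E3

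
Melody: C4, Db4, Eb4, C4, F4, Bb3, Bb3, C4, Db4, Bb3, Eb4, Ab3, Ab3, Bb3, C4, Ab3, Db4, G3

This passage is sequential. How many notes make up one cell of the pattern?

6

Try groups of 6 (3 cells in 18 notes):
C4 Db4 Eb4 C4 F4 Bb3 | Bb3 C4 Db4 Bb3 Eb4 Ab3 | Ab3 Bb3 C4 Ab3 Db4 G3
That's a consistent down a 2nd shift per cell, and no other grouping gives one.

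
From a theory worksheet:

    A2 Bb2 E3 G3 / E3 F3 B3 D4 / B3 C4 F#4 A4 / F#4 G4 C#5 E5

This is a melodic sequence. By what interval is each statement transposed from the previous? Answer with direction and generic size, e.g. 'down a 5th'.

Unit = 4 notes; the statements start on A2, E3, B3, F#4, moving up a 5th each time.
A2 to E3 is up a 5th.

up a 5th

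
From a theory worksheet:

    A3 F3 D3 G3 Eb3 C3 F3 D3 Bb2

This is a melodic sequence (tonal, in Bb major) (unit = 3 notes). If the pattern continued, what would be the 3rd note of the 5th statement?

G2

The unit is 3 notes. Position-3 pitches of the 3 shown cells: D3, C3, Bb2.
Each moves down a 2nd. Continuing: A2 → G2.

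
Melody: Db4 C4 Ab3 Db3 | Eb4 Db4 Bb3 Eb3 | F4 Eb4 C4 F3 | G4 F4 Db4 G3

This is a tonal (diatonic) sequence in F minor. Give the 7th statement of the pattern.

C5 Bb4 G4 C4

Taking 4-note groups, the heads are Db4, Eb4, F4, G4: the pattern moves up a 2nd.
Continuing the starts: Ab4 → Bb4 → C5.
Statement 7 starts on C5 and keeps the same diatonic contour: C5 Bb4 G4 C4.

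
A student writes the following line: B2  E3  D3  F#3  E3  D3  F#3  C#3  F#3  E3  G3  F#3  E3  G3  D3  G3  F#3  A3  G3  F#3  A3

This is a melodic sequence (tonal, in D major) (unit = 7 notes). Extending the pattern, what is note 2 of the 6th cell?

C#4

Grouping in 7s, the 2nd note of each cell is E3, F#3, G3.
Carrying that up a 2nd forward: A3 → B3 → C#4.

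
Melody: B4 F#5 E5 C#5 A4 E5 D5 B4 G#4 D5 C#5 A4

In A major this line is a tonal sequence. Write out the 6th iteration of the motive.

With a 4-note motive the entries are B4, A4, G#4, each down a 2nd from the previous.
Carrying on: F#4 → E4 → D4.
From D4 the diatonic shape gives D4 A4 G#4 E4.

D4 A4 G#4 E4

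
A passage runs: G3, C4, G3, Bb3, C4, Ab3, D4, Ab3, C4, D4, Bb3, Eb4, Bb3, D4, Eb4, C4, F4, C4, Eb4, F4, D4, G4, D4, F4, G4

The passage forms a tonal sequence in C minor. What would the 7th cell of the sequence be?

F4 Bb4 F4 Ab4 Bb4

Taking 5-note groups, the heads are G3, Ab3, Bb3, C4, D4: the pattern moves up a 2nd.
Carrying on: Eb4 → F4.
So cell 7 is F4 Bb4 F4 Ab4 Bb4.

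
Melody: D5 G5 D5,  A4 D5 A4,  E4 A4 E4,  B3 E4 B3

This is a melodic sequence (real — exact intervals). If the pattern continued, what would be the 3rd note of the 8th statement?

The unit is 3 notes. Position-3 pitches of the 4 shown cells: D5, A4, E4, B3.
Each moves down a 4th. Continuing: F#3 → C#3 → G#2 → D#2.

D#2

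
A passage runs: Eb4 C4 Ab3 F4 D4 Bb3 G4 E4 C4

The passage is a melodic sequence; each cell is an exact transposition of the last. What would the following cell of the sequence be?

A4 F#4 D4

The 3-note cells begin on Eb4, F4, G4 — each up a 2nd from the last.
So cell 4 is A4 F#4 D4.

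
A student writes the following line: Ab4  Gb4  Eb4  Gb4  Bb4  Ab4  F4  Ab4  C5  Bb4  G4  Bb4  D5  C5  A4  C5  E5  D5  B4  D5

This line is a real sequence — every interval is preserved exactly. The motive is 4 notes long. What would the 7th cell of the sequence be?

G#5 F#5 D#5 F#5

Unit = 4 notes; the statements start on Ab4, Bb4, C5, D5, E5, moving up a 2nd each time.
Continuing the starts: F#5 → G#5.
Statement 7 starts on G#5 and keeps the same exact contour: G#5 F#5 D#5 F#5.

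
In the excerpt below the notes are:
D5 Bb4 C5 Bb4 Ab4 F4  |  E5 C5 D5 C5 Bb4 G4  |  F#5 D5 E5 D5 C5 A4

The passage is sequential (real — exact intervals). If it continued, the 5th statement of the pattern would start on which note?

A#5

Unit = 6 notes; the statements start on D5, E5, F#5, moving up a 2nd each time.
Extending the heads up a 2nd: G#5 → A#5.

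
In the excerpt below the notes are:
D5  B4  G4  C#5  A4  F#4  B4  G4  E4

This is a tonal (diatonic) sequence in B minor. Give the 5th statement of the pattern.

G4 E4 C#4

Taking 3-note groups, the heads are D5, C#5, B4: the pattern moves down a 2nd.
Carrying on: A4 → G4.
Statement 5 starts on G4 and keeps the same diatonic contour: G4 E4 C#4.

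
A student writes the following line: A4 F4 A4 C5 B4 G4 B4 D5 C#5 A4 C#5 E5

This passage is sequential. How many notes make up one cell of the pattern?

4

12 notes total. Splitting into 3 groups of 4:
A4 F4 A4 C5 | B4 G4 B4 D5 | C#5 A4 C#5 E5
That's a consistent up a 2nd shift per cell, and no other grouping gives one.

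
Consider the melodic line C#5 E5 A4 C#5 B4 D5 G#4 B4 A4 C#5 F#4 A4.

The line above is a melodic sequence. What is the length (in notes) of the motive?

4

12 notes total. Splitting into 3 groups of 4:
C#5 E5 A4 C#5 | B4 D5 G#4 B4 | A4 C#5 F#4 A4
Each cell is the previous one down a 2nd — so the unit is 4 notes.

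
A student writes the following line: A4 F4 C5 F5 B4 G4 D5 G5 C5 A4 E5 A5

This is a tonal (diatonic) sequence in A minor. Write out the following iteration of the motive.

D5 B4 F5 B5

Taking 4-note groups, the heads are A4, B4, C5: the pattern moves up a 2nd.
Statement 4 starts on D5 and keeps the same diatonic contour: D5 B4 F5 B5.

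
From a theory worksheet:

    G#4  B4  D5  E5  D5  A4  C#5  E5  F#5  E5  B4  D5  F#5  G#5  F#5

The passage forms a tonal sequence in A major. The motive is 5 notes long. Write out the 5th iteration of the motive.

D5 F#5 A5 B5 A5

Unit = 5 notes; the statements start on G#4, A4, B4, moving up a 2nd each time.
Extending up a 2nd: C#5 → D5.
So cell 5 is D5 F#5 A5 B5 A5.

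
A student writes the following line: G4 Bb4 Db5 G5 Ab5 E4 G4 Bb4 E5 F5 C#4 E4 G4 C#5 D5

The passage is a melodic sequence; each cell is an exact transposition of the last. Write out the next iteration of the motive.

A#3 C#4 E4 A#4 B4

Taking 5-note groups, the heads are G4, E4, C#4: the pattern moves down a 3rd.
So cell 4 is A#3 C#4 E4 A#4 B4.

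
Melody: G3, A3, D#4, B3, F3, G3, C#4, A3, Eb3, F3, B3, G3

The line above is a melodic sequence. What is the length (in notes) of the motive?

Try groups of 4 (3 cells in 12 notes):
G3 A3 D#4 B3 | F3 G3 C#4 A3 | Eb3 F3 B3 G3
That's a consistent down a 2nd shift per cell, and no other grouping gives one.

4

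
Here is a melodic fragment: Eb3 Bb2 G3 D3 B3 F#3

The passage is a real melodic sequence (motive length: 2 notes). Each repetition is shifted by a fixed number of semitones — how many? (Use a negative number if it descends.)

The 2-note cells begin on Eb3, G3, B3 — each up a 3rd from the last.
Eb3 to G3 spans +4 semitones.

4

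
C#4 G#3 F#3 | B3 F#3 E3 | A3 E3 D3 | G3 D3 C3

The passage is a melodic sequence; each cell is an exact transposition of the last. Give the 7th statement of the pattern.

The 3-note cells begin on C#4, B3, A3, G3 — each down a 2nd from the last.
Extending down a 2nd: F3 → Eb3 → Db3.
So cell 7 is Db3 Ab2 Gb2.

Db3 Ab2 Gb2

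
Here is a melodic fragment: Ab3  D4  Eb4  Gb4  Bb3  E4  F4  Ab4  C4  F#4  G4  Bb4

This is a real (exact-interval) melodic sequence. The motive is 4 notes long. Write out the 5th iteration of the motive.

E4 A#4 B4 D5

With a 4-note motive the entries are Ab3, Bb3, C4, each up a 2nd from the previous.
Extending up a 2nd: D4 → E4.
Statement 5 starts on E4 and keeps the same exact contour: E4 A#4 B4 D5.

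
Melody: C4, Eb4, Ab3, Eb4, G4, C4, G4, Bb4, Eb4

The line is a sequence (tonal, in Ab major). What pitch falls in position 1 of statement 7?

The unit is 3 notes. Position-1 pitches of the 3 shown cells: C4, Eb4, G4.
Carrying that up a 3rd forward: Bb4 → Db5 → F5 → Ab5.

Ab5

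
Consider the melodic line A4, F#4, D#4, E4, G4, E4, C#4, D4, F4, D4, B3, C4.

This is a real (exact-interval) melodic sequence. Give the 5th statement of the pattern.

Db4 Bb3 G3 Ab3

Taking 4-note groups, the heads are A4, G4, F4: the pattern moves down a 2nd.
Carrying on: Eb4 → Db4.
From Db4 the exact shape gives Db4 Bb3 G3 Ab3.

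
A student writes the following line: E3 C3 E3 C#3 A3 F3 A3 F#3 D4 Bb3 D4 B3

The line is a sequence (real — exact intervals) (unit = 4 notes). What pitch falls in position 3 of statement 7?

Bb5

The unit is 4 notes. Position-3 pitches of the 3 shown cells: E3, A3, D4.
Carrying that up a 4th forward: G4 → C5 → F5 → Bb5.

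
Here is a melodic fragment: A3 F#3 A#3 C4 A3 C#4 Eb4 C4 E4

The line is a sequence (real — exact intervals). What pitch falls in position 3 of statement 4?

G4

The unit is 3 notes. Position-3 pitches of the 3 shown cells: A#3, C#4, E4.
Each moves up a 3rd; the next is G4.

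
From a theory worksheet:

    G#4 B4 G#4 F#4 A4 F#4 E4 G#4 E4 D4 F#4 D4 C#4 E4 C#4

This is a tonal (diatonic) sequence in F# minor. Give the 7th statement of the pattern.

A3 C#4 A3

The 3-note cells begin on G#4, F#4, E4, D4, C#4 — each down a 2nd from the last.
Continuing the starts: B3 → A3.
Statement 7 starts on A3 and keeps the same diatonic contour: A3 C#4 A3.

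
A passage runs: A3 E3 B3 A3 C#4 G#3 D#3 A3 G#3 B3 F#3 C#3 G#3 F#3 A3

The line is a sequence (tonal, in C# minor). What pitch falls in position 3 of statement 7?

Grouping in 5s, the 3rd note of each cell is B3, A3, G#3.
Carrying that down a 2nd forward: F#3 → E3 → D#3 → C#3.

C#3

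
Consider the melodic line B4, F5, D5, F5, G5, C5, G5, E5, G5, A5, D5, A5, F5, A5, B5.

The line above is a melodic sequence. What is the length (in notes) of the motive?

There are 15 notes; a 5-note unit gives 3 cells:
B4 F5 D5 F5 G5 | C5 G5 E5 G5 A5 | D5 A5 F5 A5 B5
Each cell is the previous one up a 2nd — so the unit is 5 notes.

5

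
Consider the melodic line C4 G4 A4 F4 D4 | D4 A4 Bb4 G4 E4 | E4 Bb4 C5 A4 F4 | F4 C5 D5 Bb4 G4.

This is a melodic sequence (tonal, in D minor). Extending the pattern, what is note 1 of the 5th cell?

G4

With 5-note cells, note 1 of each statement runs C4, D4, E4, F4.
From F4, up a 2nd gives G4.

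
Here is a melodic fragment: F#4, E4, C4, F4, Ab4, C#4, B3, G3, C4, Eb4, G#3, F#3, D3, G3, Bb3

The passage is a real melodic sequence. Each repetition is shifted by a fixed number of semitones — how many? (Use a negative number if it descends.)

-5

With a 5-note motive the entries are F#4, C#4, G#3, each down a 4th from the previous.
F#4→C#4 is 61 − 66 = -5 semitones.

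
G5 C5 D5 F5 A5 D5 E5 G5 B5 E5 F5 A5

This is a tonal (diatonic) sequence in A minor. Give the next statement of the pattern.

C6 F5 G5 B5

Unit = 4 notes; the statements start on G5, A5, B5, moving up a 2nd each time.
From C6 the diatonic shape gives C6 F5 G5 B5.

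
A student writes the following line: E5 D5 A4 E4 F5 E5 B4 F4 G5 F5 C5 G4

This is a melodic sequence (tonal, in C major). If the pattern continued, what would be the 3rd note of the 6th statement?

Grouping in 4s, the 3rd note of each cell is A4, B4, C5.
Extending up a 2nd: D5 → E5 → F5.

F5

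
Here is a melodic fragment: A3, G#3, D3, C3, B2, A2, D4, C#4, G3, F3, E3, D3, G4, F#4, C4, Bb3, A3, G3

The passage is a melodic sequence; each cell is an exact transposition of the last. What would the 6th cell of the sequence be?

The 6-note cells begin on A3, D4, G4 — each up a 4th from the last.
Carrying on: C5 → F5 → Bb5.
So cell 6 is Bb5 A5 Eb5 Db5 C5 Bb4.

Bb5 A5 Eb5 Db5 C5 Bb4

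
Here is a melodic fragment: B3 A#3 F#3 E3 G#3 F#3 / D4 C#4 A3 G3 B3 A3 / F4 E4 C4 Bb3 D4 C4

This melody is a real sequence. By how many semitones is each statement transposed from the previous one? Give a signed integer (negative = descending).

Unit = 6 notes; the statements start on B3, D4, F4, moving up a 3rd each time.
B3 to D4 spans +3 semitones.

3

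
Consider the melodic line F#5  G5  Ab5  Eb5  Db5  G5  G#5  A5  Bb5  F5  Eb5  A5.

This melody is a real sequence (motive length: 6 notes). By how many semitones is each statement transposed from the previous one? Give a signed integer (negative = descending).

The 6-note cells begin on F#5, G#5 — each up a 2nd from the last.
F#5→G#5 is 80 − 78 = 2 semitones.

2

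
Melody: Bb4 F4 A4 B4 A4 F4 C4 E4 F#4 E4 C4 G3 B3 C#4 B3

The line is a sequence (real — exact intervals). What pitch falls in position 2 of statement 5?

A2

With 5-note cells, note 2 of each statement runs F4, C4, G3.
Carrying that down a 4th forward: D3 → A2.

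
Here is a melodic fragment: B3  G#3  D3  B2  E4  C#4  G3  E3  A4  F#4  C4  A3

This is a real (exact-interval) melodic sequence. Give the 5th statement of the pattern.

G5 E5 Bb4 G4

Taking 4-note groups, the heads are B3, E4, A4: the pattern moves up a 4th.
Continuing the starts: D5 → G5.
Statement 5 starts on G5 and keeps the same exact contour: G5 E5 Bb4 G4.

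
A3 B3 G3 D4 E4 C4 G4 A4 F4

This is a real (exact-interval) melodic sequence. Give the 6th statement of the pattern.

Unit = 3 notes; the statements start on A3, D4, G4, moving up a 4th each time.
Extending up a 4th: C5 → F5 → Bb5.
So cell 6 is Bb5 C6 Ab5.

Bb5 C6 Ab5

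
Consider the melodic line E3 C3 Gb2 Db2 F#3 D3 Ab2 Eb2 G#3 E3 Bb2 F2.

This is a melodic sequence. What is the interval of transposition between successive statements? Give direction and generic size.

up a 2nd

The 4-note cells begin on E3, F#3, G#3 — each up a 2nd from the last.
E3 to F#3 is up a 2nd.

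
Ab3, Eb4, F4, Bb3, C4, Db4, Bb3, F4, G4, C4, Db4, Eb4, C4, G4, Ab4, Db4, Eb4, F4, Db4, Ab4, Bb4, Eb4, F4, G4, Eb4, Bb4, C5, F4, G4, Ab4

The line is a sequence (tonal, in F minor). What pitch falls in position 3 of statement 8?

Grouping in 6s, the 3rd note of each cell is F4, G4, Ab4, Bb4, C5.
Extending up a 2nd: Db5 → Eb5 → F5.

F5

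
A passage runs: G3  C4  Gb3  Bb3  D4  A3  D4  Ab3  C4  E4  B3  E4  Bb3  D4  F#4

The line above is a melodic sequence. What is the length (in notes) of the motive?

There are 15 notes; a 5-note unit gives 3 cells:
G3 C4 Gb3 Bb3 D4 | A3 D4 Ab3 C4 E4 | B3 E4 Bb3 D4 F#4
Each cell is the previous one up a 2nd — so the unit is 5 notes.

5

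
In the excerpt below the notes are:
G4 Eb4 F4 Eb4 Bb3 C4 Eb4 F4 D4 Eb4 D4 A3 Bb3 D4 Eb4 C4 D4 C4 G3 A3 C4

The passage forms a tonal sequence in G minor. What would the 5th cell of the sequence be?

The 7-note cells begin on G4, F4, Eb4 — each down a 2nd from the last.
Carrying on: D4 → C4.
Statement 5 starts on C4 and keeps the same diatonic contour: C4 A3 Bb3 A3 Eb3 F3 A3.

C4 A3 Bb3 A3 Eb3 F3 A3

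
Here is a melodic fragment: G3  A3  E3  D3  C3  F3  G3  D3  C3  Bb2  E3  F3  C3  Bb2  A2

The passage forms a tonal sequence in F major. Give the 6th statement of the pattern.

The 5-note cells begin on G3, F3, E3 — each down a 2nd from the last.
Extending down a 2nd: D3 → C3 → Bb2.
So cell 6 is Bb2 C3 G2 F2 E2.

Bb2 C3 G2 F2 E2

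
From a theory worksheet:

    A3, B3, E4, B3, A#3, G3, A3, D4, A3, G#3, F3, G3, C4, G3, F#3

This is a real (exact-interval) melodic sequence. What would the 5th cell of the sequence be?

The 5-note cells begin on A3, G3, F3 — each down a 2nd from the last.
Extending down a 2nd: Eb3 → Db3.
Statement 5 starts on Db3 and keeps the same exact contour: Db3 Eb3 Ab3 Eb3 D3.

Db3 Eb3 Ab3 Eb3 D3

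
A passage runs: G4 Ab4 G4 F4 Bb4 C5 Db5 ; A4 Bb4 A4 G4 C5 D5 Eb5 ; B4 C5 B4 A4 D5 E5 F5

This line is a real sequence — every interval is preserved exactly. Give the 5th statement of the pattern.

D#5 E5 D#5 C#5 F#5 G#5 A5

With a 7-note motive the entries are G4, A4, B4, each up a 2nd from the previous.
Carrying on: C#5 → D#5.
Statement 5 starts on D#5 and keeps the same exact contour: D#5 E5 D#5 C#5 F#5 G#5 A5.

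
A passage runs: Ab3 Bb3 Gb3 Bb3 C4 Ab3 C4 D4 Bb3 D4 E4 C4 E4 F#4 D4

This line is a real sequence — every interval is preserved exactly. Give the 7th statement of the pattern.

G#4 A#4 F#4

Unit = 3 notes; the statements start on Ab3, Bb3, C4, D4, E4, moving up a 2nd each time.
Continuing the starts: F#4 → G#4.
From G#4 the exact shape gives G#4 A#4 F#4.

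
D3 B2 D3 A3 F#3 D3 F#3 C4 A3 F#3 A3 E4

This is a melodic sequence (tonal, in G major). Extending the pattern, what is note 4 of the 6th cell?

With 4-note cells, note 4 of each statement runs A3, C4, E4.
Extending up a 3rd: G4 → B4 → D5.

D5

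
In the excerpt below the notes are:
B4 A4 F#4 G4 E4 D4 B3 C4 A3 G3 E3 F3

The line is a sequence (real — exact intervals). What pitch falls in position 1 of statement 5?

G2

Grouping in 4s, the 1st note of each cell is B4, E4, A3.
Carrying that down a 5th forward: D3 → G2.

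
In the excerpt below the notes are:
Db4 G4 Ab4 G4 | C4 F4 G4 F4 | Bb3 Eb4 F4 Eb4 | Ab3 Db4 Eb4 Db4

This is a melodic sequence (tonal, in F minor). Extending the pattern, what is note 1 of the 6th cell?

F3

With 4-note cells, note 1 of each statement runs Db4, C4, Bb3, Ab3.
Extending down a 2nd: G3 → F3.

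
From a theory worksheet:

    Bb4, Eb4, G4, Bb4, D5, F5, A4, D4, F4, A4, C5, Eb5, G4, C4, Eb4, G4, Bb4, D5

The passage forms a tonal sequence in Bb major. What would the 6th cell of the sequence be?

D4 G3 Bb3 D4 F4 A4

Taking 6-note groups, the heads are Bb4, A4, G4: the pattern moves down a 2nd.
Continuing the starts: F4 → Eb4 → D4.
So cell 6 is D4 G3 Bb3 D4 F4 A4.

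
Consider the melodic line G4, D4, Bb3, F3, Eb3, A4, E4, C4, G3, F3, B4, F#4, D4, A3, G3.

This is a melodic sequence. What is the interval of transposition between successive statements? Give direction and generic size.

The 5-note cells begin on G4, A4, B4 — each up a 2nd from the last.
From G4 to A4: up a 2nd.

up a 2nd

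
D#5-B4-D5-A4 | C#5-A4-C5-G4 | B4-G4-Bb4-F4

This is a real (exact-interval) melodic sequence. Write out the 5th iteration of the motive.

With a 4-note motive the entries are D#5, C#5, B4, each down a 2nd from the previous.
Continuing the starts: A4 → G4.
From G4 the exact shape gives G4 Eb4 Gb4 Db4.

G4 Eb4 Gb4 Db4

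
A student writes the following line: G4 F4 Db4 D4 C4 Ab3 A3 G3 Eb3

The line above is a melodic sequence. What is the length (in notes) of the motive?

3

There are 9 notes; a 3-note unit gives 3 cells:
G4 F4 Db4 | D4 C4 Ab3 | A3 G3 Eb3
Each cell is the previous one down a 4th — so the unit is 3 notes.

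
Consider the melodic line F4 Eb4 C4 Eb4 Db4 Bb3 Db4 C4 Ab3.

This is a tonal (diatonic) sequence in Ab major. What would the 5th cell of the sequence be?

Bb3 Ab3 F3

Taking 3-note groups, the heads are F4, Eb4, Db4: the pattern moves down a 2nd.
Carrying on: C4 → Bb3.
Statement 5 starts on Bb3 and keeps the same diatonic contour: Bb3 Ab3 F3.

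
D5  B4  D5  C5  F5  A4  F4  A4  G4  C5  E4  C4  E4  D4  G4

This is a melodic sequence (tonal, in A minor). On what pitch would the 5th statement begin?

Taking 5-note groups, the heads are D5, A4, E4: the pattern moves down a 4th.
Continuing: B3 → F3. Statement 5 starts on F3.

F3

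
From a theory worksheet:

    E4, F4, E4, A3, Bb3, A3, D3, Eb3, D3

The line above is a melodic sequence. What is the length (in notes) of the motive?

3

There are 9 notes; a 3-note unit gives 3 cells:
E4 F4 E4 | A3 Bb3 A3 | D3 Eb3 D3
That's a consistent down a 5th shift per cell, and no other grouping gives one.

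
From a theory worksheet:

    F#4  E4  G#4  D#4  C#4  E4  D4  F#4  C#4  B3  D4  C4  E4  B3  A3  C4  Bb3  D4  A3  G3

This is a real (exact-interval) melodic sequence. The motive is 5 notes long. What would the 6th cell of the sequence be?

Ab3 Gb3 Bb3 F3 Eb3

Unit = 5 notes; the statements start on F#4, E4, D4, C4, moving down a 2nd each time.
Extending down a 2nd: Bb3 → Ab3.
So cell 6 is Ab3 Gb3 Bb3 F3 Eb3.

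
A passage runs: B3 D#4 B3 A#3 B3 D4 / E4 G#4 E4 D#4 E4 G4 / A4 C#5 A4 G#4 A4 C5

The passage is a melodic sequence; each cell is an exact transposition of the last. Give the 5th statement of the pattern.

G5 B5 G5 F#5 G5 Bb5

Taking 6-note groups, the heads are B3, E4, A4: the pattern moves up a 4th.
Continuing the starts: D5 → G5.
From G5 the exact shape gives G5 B5 G5 F#5 G5 Bb5.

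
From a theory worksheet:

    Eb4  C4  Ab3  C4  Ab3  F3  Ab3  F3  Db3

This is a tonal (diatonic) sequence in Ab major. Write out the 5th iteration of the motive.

With a 3-note motive the entries are Eb4, C4, Ab3, each down a 3rd from the previous.
Carrying on: F3 → Db3.
From Db3 the diatonic shape gives Db3 Bb2 G2.

Db3 Bb2 G2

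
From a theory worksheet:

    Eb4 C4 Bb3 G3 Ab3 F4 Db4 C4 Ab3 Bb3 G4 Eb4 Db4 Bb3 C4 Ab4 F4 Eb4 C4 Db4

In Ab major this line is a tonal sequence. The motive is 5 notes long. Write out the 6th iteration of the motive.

C5 Ab4 G4 Eb4 F4

Unit = 5 notes; the statements start on Eb4, F4, G4, Ab4, moving up a 2nd each time.
Continuing the starts: Bb4 → C5.
From C5 the diatonic shape gives C5 Ab4 G4 Eb4 F4.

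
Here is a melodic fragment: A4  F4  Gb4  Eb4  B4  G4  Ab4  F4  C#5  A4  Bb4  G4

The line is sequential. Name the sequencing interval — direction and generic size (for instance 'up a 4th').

Taking 4-note groups, the heads are A4, B4, C#5: the pattern moves up a 2nd.
From A4 to B4: up a 2nd.

up a 2nd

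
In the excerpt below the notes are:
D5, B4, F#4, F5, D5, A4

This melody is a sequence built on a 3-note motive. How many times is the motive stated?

6 notes in groups of 3 gives 6/3 = 2 statements.
Starts: D5, F5 — each up a 3rd.

2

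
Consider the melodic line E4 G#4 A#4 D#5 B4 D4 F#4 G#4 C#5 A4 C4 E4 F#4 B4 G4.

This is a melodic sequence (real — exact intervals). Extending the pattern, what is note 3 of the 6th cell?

With 5-note cells, note 3 of each statement runs A#4, G#4, F#4.
Carrying that down a 2nd forward: E4 → D4 → C4.

C4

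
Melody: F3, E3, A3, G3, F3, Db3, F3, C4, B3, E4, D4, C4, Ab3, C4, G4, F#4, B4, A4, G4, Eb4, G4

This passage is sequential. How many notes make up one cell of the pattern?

21 notes total. Splitting into 3 groups of 7:
F3 E3 A3 G3 F3 Db3 F3 | C4 B3 E4 D4 C4 Ab3 C4 | G4 F#4 B4 A4 G4 Eb4 G4
Each cell is the previous one up a 5th — so the unit is 7 notes.

7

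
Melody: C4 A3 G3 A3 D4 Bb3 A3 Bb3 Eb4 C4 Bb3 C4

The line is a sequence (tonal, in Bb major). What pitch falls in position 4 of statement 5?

Eb4

With 4-note cells, note 4 of each statement runs A3, Bb3, C4.
Carrying that up a 2nd forward: D4 → Eb4.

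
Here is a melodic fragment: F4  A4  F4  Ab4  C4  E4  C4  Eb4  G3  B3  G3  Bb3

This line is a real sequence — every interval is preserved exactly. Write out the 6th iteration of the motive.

E2 G#2 E2 G2

Taking 4-note groups, the heads are F4, C4, G3: the pattern moves down a 4th.
Continuing the starts: D3 → A2 → E2.
Statement 6 starts on E2 and keeps the same exact contour: E2 G#2 E2 G2.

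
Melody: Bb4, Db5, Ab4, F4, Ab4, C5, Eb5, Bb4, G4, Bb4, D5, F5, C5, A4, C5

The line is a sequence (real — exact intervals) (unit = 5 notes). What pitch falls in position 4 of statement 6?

The unit is 5 notes. Position-4 pitches of the 3 shown cells: F4, G4, A4.
Carrying that up a 2nd forward: B4 → C#5 → D#5.

D#5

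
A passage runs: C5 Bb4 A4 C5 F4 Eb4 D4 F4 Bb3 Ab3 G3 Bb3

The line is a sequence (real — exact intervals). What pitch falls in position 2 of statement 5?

With 4-note cells, note 2 of each statement runs Bb4, Eb4, Ab3.
Each moves down a 5th. Continuing: Db3 → Gb2.

Gb2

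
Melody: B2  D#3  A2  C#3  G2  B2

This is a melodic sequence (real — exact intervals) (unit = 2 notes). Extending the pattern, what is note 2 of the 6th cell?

F2

With 2-note cells, note 2 of each statement runs D#3, C#3, B2.
Each moves down a 2nd. Continuing: A2 → G2 → F2.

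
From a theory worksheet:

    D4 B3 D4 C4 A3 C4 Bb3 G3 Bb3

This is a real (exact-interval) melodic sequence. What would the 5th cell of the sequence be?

The 3-note cells begin on D4, C4, Bb3 — each down a 2nd from the last.
Carrying on: Ab3 → Gb3.
From Gb3 the exact shape gives Gb3 Eb3 Gb3.

Gb3 Eb3 Gb3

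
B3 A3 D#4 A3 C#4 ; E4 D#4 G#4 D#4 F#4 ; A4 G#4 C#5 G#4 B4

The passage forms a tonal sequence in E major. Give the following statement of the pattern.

D#5 C#5 F#5 C#5 E5

Unit = 5 notes; the statements start on B3, E4, A4, moving up a 4th each time.
So cell 4 is D#5 C#5 F#5 C#5 E5.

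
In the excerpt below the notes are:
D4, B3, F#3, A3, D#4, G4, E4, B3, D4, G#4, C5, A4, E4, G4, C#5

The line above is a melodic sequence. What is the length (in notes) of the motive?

5

Try groups of 5 (3 cells in 15 notes):
D4 B3 F#3 A3 D#4 | G4 E4 B3 D4 G#4 | C5 A4 E4 G4 C#5
That's a consistent up a 4th shift per cell, and no other grouping gives one.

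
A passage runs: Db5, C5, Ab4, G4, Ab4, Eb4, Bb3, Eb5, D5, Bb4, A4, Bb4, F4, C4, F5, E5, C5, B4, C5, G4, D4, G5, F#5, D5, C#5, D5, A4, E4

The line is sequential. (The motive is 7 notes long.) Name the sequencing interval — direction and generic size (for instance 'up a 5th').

up a 2nd

Taking 7-note groups, the heads are Db5, Eb5, F5, G5: the pattern moves up a 2nd.
Db5 to Eb5 is up a 2nd.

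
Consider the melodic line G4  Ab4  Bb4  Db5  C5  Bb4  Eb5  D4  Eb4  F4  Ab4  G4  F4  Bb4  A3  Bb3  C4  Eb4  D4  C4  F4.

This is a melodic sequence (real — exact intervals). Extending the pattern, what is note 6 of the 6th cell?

A2

The unit is 7 notes. Position-6 pitches of the 3 shown cells: Bb4, F4, C4.
Each moves down a 4th. Continuing: G3 → D3 → A2.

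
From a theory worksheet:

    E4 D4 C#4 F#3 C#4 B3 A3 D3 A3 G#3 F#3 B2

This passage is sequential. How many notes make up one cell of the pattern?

Try groups of 4 (3 cells in 12 notes):
E4 D4 C#4 F#3 | C#4 B3 A3 D3 | A3 G#3 F#3 B2
Every group is a transposition down a 3rd of the one before; no shorter unit works.

4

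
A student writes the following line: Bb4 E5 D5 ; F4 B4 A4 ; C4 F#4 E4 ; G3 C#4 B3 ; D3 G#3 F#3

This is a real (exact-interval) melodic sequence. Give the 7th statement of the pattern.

E2 A#2 G#2

Taking 3-note groups, the heads are Bb4, F4, C4, G3, D3: the pattern moves down a 4th.
Continuing the starts: A2 → E2.
From E2 the exact shape gives E2 A#2 G#2.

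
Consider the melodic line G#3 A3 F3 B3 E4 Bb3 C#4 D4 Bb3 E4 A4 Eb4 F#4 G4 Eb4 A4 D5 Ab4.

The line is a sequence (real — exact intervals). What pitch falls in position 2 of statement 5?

With 6-note cells, note 2 of each statement runs A3, D4, G4.
Extending up a 4th: C5 → F5.

F5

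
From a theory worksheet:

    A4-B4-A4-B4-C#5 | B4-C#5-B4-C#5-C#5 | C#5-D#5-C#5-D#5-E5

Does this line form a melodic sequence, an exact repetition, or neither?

neither

Note 5 of cell 2 is C#5; if this were a sequence it would be D#5. No unit length gives a consistent transposition pattern.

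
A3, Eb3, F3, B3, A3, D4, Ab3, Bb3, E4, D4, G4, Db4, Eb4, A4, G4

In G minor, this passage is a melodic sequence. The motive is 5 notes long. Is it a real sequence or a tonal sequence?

real

Each cell has the same semitone pattern (-6, 2, 6, -2) — intervals are preserved exactly.
And B3 lies outside G minor, so the sequence is real rather than tonal.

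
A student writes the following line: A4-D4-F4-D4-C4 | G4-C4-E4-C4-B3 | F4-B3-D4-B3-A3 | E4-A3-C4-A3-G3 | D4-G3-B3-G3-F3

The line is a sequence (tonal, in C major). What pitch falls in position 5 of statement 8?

C3

The unit is 5 notes. Position-5 pitches of the 5 shown cells: C4, B3, A3, G3, F3.
Carrying that down a 2nd forward: E3 → D3 → C3.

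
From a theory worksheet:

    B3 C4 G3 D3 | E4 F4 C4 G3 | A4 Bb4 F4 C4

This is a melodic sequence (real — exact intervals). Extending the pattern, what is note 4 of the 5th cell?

Bb4

With 4-note cells, note 4 of each statement runs D3, G3, C4.
Each moves up a 4th. Continuing: F4 → Bb4.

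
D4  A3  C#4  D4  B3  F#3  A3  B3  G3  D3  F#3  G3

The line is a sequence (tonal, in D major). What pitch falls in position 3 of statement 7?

E2

The unit is 4 notes. Position-3 pitches of the 3 shown cells: C#4, A3, F#3.
Each moves down a 3rd. Continuing: D3 → B2 → G2 → E2.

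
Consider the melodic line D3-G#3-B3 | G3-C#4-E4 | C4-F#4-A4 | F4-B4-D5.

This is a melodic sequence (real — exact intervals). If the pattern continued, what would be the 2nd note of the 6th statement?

With 3-note cells, note 2 of each statement runs G#3, C#4, F#4, B4.
Each moves up a 4th. Continuing: E5 → A5.

A5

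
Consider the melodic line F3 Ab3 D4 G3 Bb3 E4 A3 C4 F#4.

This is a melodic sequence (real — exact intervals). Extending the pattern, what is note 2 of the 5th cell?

The unit is 3 notes. Position-2 pitches of the 3 shown cells: Ab3, Bb3, C4.
Each moves up a 2nd. Continuing: D4 → E4.

E4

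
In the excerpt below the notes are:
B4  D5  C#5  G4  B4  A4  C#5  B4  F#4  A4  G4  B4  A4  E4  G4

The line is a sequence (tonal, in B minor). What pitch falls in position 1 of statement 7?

C#4

The unit is 5 notes. Position-1 pitches of the 3 shown cells: B4, A4, G4.
Each moves down a 2nd. Continuing: F#4 → E4 → D4 → C#4.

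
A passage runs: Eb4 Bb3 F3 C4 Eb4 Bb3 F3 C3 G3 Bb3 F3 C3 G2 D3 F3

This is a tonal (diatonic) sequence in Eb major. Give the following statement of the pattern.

C3 G2 D2 Ab2 C3

The 5-note cells begin on Eb4, Bb3, F3 — each down a 4th from the last.
Statement 4 starts on C3 and keeps the same diatonic contour: C3 G2 D2 Ab2 C3.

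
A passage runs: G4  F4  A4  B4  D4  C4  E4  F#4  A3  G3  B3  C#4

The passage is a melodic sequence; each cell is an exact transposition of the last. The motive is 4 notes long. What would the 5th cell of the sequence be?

B2 A2 C#3 D#3

Unit = 4 notes; the statements start on G4, D4, A3, moving down a 4th each time.
Extending down a 4th: E3 → B2.
From B2 the exact shape gives B2 A2 C#3 D#3.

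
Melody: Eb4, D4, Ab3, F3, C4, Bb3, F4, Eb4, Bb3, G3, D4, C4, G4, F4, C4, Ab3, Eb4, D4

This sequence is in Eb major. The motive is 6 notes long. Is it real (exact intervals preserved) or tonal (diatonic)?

tonal

Every note is diatonic to Eb major.
Cell 1 has -1 semitones from note 1 to 2, but cell 2 has -2 — the interval quality changes while the contour stays the same, which is the hallmark of a tonal sequence.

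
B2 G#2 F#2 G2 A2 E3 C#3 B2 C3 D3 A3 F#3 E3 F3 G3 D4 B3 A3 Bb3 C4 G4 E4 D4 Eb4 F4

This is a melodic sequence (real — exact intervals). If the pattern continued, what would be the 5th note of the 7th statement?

The unit is 5 notes. Position-5 pitches of the 5 shown cells: A2, D3, G3, C4, F4.
Each moves up a 4th. Continuing: Bb4 → Eb5.

Eb5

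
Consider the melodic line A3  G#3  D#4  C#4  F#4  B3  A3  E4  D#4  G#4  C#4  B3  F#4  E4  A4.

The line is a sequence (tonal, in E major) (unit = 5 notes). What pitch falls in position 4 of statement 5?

Grouping in 5s, the 4th note of each cell is C#4, D#4, E4.
Each moves up a 2nd. Continuing: F#4 → G#4.

G#4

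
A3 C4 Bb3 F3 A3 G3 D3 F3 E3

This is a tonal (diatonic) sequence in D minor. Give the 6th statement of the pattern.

E2 G2 F2

Taking 3-note groups, the heads are A3, F3, D3: the pattern moves down a 3rd.
Continuing the starts: Bb2 → G2 → E2.
Statement 6 starts on E2 and keeps the same diatonic contour: E2 G2 F2.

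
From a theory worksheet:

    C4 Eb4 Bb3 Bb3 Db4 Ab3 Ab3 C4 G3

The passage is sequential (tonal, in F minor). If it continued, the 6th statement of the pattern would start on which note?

The 3-note cells begin on C4, Bb3, Ab3 — each down a 2nd from the last.
Continuing: G3 → F3 → Eb3. Statement 6 starts on Eb3.

Eb3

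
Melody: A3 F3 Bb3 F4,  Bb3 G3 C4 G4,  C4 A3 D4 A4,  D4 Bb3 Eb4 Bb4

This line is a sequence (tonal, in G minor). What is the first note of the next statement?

Eb4

Unit = 4 notes; the statements start on A3, Bb3, C4, D4, moving up a 2nd each time.
One more step up a 2nd gives Eb4.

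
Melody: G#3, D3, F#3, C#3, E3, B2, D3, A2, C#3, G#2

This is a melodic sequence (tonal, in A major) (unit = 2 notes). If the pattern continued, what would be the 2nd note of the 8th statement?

D2

With 2-note cells, note 2 of each statement runs D3, C#3, B2, A2, G#2.
Extending down a 2nd: F#2 → E2 → D2.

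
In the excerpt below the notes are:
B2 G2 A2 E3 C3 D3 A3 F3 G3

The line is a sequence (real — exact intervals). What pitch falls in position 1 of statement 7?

The unit is 3 notes. Position-1 pitches of the 3 shown cells: B2, E3, A3.
Carrying that up a 4th forward: D4 → G4 → C5 → F5.

F5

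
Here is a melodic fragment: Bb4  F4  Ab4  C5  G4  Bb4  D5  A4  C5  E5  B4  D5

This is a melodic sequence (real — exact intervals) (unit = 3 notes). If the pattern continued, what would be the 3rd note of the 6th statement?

F#5

Grouping in 3s, the 3rd note of each cell is Ab4, Bb4, C5, D5.
Extending up a 2nd: E5 → F#5.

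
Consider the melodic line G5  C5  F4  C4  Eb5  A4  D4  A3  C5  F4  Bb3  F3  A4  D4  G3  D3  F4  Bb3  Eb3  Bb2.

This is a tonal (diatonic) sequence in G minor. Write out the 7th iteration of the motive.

With a 4-note motive the entries are G5, Eb5, C5, A4, F4, each down a 3rd from the previous.
Continuing the starts: D4 → Bb3.
From Bb3 the diatonic shape gives Bb3 Eb3 A2 Eb2.

Bb3 Eb3 A2 Eb2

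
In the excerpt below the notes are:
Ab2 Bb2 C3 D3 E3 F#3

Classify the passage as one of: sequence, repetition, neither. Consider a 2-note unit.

Each 2-note cell is the previous one transposed up a 3rd.

sequence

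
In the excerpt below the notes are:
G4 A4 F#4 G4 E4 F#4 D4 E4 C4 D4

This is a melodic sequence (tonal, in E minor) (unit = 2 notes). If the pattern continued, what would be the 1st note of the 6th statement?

Grouping in 2s, the 1st note of each cell is G4, F#4, E4, D4, C4.
Each moves down a 2nd; the next is B3.

B3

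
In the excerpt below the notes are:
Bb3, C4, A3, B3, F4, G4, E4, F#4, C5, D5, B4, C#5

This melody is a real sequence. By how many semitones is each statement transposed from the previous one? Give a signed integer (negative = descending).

7

With a 4-note motive the entries are Bb3, F4, C5, each up a 5th from the previous.
Counting half-steps from Bb3 to F4: 7.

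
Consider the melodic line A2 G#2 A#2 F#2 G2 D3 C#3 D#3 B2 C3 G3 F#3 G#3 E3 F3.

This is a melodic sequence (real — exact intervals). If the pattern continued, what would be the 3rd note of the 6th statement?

B4

The unit is 5 notes. Position-3 pitches of the 3 shown cells: A#2, D#3, G#3.
Extending up a 4th: C#4 → F#4 → B4.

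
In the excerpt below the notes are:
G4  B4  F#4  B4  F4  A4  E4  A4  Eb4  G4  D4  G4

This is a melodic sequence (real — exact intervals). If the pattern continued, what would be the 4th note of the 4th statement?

F4

The unit is 4 notes. Position-4 pitches of the 3 shown cells: B4, A4, G4.
From G4, down a 2nd gives F4.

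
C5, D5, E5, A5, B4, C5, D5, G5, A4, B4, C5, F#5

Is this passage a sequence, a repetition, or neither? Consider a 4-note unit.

sequence

Each 4-note cell is the previous one transposed down a 2nd.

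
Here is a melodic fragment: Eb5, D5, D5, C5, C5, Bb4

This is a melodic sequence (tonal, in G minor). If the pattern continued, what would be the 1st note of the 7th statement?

F4

With 2-note cells, note 1 of each statement runs Eb5, D5, C5.
Extending down a 2nd: Bb4 → A4 → G4 → F4.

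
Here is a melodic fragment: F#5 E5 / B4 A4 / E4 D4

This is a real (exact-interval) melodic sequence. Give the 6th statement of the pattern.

Unit = 2 notes; the statements start on F#5, B4, E4, moving down a 5th each time.
Continuing the starts: A3 → D3 → G2.
So cell 6 is G2 F2.

G2 F2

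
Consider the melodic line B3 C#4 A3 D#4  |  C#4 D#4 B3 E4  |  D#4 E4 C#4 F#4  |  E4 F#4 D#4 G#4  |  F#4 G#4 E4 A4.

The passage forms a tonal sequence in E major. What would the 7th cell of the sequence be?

Taking 4-note groups, the heads are B3, C#4, D#4, E4, F#4: the pattern moves up a 2nd.
Extending up a 2nd: G#4 → A4.
Statement 7 starts on A4 and keeps the same diatonic contour: A4 B4 G#4 C#5.

A4 B4 G#4 C#5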